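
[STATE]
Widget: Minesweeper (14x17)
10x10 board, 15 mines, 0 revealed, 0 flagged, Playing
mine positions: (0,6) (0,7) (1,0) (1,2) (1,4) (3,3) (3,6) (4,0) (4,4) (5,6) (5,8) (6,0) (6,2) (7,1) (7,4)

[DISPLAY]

■■■■■■■■■■    
■■■■■■■■■■    
■■■■■■■■■■    
■■■■■■■■■■    
■■■■■■■■■■    
■■■■■■■■■■    
■■■■■■■■■■    
■■■■■■■■■■    
■■■■■■■■■■    
■■■■■■■■■■    
              
              
              
              
              
              
              


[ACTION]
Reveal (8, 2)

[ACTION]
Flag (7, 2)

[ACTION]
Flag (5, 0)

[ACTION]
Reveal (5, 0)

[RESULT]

■■■■■■■■■■    
■■■■■■■■■■    
■■■■■■■■■■    
■■■■■■■■■■    
■■■■■■■■■■    
⚑■■■■■■■■■    
■■■■■■■■■■    
■■⚑■■■■■■■    
■■1■■■■■■■    
■■■■■■■■■■    
              
              
              
              
              
              
              


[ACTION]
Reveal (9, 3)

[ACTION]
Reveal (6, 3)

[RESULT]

■■■■■■■■■■    
■■■■■■■■■■    
■■■■■■■■■■    
■■■■■■■■■■    
■■■■■■■■■■    
⚑■■■■■■■■■    
■■■2■21211    
■■⚑■■1        
111111        
              
              
              
              
              
              
              
              


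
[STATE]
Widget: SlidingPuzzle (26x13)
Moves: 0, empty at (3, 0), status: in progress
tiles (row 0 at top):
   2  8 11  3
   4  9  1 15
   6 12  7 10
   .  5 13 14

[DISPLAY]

┌────┬────┬────┬────┐     
│  2 │  8 │ 11 │  3 │     
├────┼────┼────┼────┤     
│  4 │  9 │  1 │ 15 │     
├────┼────┼────┼────┤     
│  6 │ 12 │  7 │ 10 │     
├────┼────┼────┼────┤     
│    │  5 │ 13 │ 14 │     
└────┴────┴────┴────┘     
Moves: 0                  
                          
                          
                          


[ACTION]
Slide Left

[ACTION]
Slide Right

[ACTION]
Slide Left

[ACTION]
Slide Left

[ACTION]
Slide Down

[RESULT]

┌────┬────┬────┬────┐     
│  2 │  8 │ 11 │  3 │     
├────┼────┼────┼────┤     
│  4 │  9 │  1 │ 15 │     
├────┼────┼────┼────┤     
│  6 │ 12 │    │ 10 │     
├────┼────┼────┼────┤     
│  5 │ 13 │  7 │ 14 │     
└────┴────┴────┴────┘     
Moves: 5                  
                          
                          
                          


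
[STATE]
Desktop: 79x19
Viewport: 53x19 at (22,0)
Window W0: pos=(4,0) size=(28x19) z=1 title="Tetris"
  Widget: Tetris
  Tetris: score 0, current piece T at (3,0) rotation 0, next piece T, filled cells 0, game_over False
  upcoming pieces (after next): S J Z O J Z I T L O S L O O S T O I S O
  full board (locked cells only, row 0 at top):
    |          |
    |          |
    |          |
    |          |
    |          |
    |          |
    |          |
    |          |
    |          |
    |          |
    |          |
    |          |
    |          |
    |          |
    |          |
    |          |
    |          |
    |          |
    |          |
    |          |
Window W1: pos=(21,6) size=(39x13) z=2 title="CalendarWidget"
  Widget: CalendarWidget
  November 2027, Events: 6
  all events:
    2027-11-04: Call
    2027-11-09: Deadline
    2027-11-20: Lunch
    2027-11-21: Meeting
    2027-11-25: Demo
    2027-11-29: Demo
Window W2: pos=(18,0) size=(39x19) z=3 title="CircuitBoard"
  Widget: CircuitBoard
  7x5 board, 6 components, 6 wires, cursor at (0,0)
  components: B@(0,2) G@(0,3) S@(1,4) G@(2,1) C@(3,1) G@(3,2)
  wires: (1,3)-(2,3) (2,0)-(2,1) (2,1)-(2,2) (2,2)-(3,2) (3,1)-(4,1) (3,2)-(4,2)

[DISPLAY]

━━━━━━━━━━━━━━━━━━━━━━━━━━━━━━━━━━┓                  
rcuitBoard                        ┃                  
──────────────────────────────────┨                  
0 1 2 3 4 5 6                     ┃                  
[.]      B   G                    ┃                  
                                  ┃                  
             ·   S                ┃━━┓               
             │                    ┃  ┃               
 · ─ G ─ ·   ·                    ┃──┨               
         │                        ┃  ┃               
     C   G                        ┃  ┃               
     │   │                        ┃  ┃               
     ·   ·                        ┃  ┃               
sor: (0,0)                        ┃  ┃               
                                  ┃  ┃               
                                  ┃  ┃               
                                  ┃  ┃               
                                  ┃  ┃               
━━━━━━━━━━━━━━━━━━━━━━━━━━━━━━━━━━┛━━┛               


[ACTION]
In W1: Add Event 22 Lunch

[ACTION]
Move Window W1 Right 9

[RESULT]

━━━━━━━━━━━━━━━━━━━━━━━━━━━━━━━━━━┓                  
rcuitBoard                        ┃                  
──────────────────────────────────┨                  
0 1 2 3 4 5 6                     ┃                  
[.]      B   G                    ┃                  
                                  ┃                  
             ·   S                ┃━━━━━━━━━━━┓      
             │                    ┃           ┃      
 · ─ G ─ ·   ·                    ┃───────────┨      
         │                        ┃           ┃      
     C   G                        ┃           ┃      
     │   │                        ┃           ┃      
     ·   ·                        ┃           ┃      
sor: (0,0)                        ┃           ┃      
                                  ┃           ┃      
                                  ┃           ┃      
                                  ┃           ┃      
                                  ┃           ┃      
━━━━━━━━━━━━━━━━━━━━━━━━━━━━━━━━━━┛━━━━━━━━━━━┛      


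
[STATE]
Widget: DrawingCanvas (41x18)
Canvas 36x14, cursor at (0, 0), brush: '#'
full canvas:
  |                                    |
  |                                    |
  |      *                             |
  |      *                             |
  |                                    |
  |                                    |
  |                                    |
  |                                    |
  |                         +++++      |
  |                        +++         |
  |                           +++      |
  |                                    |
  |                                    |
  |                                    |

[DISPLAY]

+                                        
                                         
      *                                  
      *                                  
                                         
                                         
                                         
                                         
                         +++++           
                        +++              
                           +++           
                                         
                                         
                                         
                                         
                                         
                                         
                                         


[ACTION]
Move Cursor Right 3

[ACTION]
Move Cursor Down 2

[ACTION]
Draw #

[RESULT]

                                         
                                         
   #  *                                  
      *                                  
                                         
                                         
                                         
                                         
                         +++++           
                        +++              
                           +++           
                                         
                                         
                                         
                                         
                                         
                                         
                                         


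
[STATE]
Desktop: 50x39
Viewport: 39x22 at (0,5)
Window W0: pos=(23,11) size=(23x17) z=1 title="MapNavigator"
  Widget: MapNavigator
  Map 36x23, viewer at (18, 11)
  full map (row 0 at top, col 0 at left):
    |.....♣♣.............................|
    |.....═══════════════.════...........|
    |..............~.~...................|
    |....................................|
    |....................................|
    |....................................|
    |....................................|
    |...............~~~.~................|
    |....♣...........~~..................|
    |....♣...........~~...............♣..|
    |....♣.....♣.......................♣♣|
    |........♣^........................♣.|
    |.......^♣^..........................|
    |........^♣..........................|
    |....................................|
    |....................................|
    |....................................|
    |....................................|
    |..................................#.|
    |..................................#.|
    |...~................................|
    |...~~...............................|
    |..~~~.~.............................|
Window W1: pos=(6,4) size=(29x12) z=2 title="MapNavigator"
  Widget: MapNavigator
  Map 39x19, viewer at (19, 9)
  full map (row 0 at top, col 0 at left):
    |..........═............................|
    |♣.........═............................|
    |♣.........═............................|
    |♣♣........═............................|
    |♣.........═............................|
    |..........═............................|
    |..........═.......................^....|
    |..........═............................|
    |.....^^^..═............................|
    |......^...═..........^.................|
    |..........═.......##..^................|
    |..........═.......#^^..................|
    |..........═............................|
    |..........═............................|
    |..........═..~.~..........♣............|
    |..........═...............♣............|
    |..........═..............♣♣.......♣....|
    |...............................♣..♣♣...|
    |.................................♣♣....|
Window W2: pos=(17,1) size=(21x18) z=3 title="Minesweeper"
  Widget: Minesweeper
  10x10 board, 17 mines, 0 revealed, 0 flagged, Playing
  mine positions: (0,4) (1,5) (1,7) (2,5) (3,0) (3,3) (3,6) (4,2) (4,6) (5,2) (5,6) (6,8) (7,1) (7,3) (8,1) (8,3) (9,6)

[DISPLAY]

      ┃ MapNaviga┃■■■■■■■■■■         ┃ 
      ┠──────────┃■■■■■■■■■■         ┃ 
      ┃....═.....┃■■■■■■■■■■         ┃ 
      ┃....═.....┃■■■■■■■■■■         ┃ 
      ┃....═.....┃■■■■■■■■■■         ┃ 
      ┃^^..═.....┃■■■■■■■■■■         ┃ 
      ┃^...═.....┃■■■■■■■■■■         ┃━
      ┃....═.....┃■■■■■■■■■■         ┃ 
      ┃....═.....┃■■■■■■■■■■         ┃─
      ┃....═.....┃                   ┃.
      ┗━━━━━━━━━━┃                   ┃.
                 ┃                   ┃.
                 ┃                   ┃.
                 ┗━━━━━━━━━━━━━━━━━━━┛.
                       ┃..♣............
                       ┃♣^........@....
                       ┃♣^.............
                       ┃^♣.............
                       ┃...............
                       ┃...............
                       ┃...............
                       ┃...............


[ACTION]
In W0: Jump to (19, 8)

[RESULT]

      ┃ MapNaviga┃■■■■■■■■■■         ┃ 
      ┠──────────┃■■■■■■■■■■         ┃ 
      ┃....═.....┃■■■■■■■■■■         ┃ 
      ┃....═.....┃■■■■■■■■■■         ┃ 
      ┃....═.....┃■■■■■■■■■■         ┃ 
      ┃^^..═.....┃■■■■■■■■■■         ┃ 
      ┃^...═.....┃■■■■■■■■■■         ┃━
      ┃....═.....┃■■■■■■■■■■         ┃ 
      ┃....═.....┃■■■■■■■■■■         ┃─
      ┃....═.....┃                   ┃.
      ┗━━━━━━━━━━┃                   ┃.
                 ┃                   ┃.
                 ┃                   ┃.
                 ┗━━━━━━━━━━━━━━━━━━━┛.
                       ┃......~~~.~....
                       ┃.......~~.@....
                       ┃.......~~......
                       ┃.♣.............
                       ┃^..............
                       ┃^..............
                       ┃♣..............
                       ┃...............


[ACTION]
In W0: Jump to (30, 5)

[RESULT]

      ┃ MapNaviga┃■■■■■■■■■■         ┃ 
      ┠──────────┃■■■■■■■■■■         ┃ 
      ┃....═.....┃■■■■■■■■■■         ┃ 
      ┃....═.....┃■■■■■■■■■■         ┃ 
      ┃....═.....┃■■■■■■■■■■         ┃ 
      ┃^^..═.....┃■■■■■■■■■■         ┃ 
      ┃^...═.....┃■■■■■■■■■■         ┃━
      ┃....═.....┃■■■■■■■■■■         ┃ 
      ┃....═.....┃■■■■■■■■■■         ┃─
      ┃....═.....┃                   ┃ 
      ┗━━━━━━━━━━┃                   ┃.
                 ┃                   ┃.
                 ┃                   ┃.
                 ┗━━━━━━━━━━━━━━━━━━━┛.
                       ┃...............
                       ┃..........@....
                       ┃...............
                       ┃...............
                       ┃...............
                       ┃.............♣.
                       ┃..............♣
                       ┃..............♣


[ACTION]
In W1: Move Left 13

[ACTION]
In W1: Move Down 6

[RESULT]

      ┃ MapNaviga┃■■■■■■■■■■         ┃ 
      ┠──────────┃■■■■■■■■■■         ┃ 
      ┃       ...┃■■■■■■■■■■         ┃ 
      ┃       ...┃■■■■■■■■■■         ┃ 
      ┃       ...┃■■■■■■■■■■         ┃ 
      ┃       ...┃■■■■■■■■■■         ┃ 
      ┃       ...┃■■■■■■■■■■         ┃━
      ┃       ...┃■■■■■■■■■■         ┃ 
      ┃       ...┃■■■■■■■■■■         ┃─
      ┃       ...┃                   ┃ 
      ┗━━━━━━━━━━┃                   ┃.
                 ┃                   ┃.
                 ┃                   ┃.
                 ┗━━━━━━━━━━━━━━━━━━━┛.
                       ┃...............
                       ┃..........@....
                       ┃...............
                       ┃...............
                       ┃...............
                       ┃.............♣.
                       ┃..............♣
                       ┃..............♣


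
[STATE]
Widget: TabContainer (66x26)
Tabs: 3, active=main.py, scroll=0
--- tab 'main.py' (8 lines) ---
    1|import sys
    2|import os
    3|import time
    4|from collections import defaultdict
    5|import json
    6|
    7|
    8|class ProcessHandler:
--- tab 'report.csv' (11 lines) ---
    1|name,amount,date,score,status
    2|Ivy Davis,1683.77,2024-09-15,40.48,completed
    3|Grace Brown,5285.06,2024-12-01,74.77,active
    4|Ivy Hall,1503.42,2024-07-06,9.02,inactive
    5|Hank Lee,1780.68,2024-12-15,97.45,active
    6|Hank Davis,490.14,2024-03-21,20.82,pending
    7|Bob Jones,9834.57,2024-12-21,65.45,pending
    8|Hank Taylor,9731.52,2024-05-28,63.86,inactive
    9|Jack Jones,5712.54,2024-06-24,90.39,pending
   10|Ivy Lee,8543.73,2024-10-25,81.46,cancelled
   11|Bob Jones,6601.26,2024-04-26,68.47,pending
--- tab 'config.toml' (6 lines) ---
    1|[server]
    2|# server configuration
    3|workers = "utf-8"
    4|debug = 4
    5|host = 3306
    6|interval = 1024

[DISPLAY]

[main.py]│ report.csv │ config.toml                               
──────────────────────────────────────────────────────────────────
import sys                                                        
import os                                                         
import time                                                       
from collections import defaultdict                               
import json                                                       
                                                                  
                                                                  
class ProcessHandler:                                             
                                                                  
                                                                  
                                                                  
                                                                  
                                                                  
                                                                  
                                                                  
                                                                  
                                                                  
                                                                  
                                                                  
                                                                  
                                                                  
                                                                  
                                                                  
                                                                  


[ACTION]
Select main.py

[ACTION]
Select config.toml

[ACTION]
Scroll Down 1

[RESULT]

 main.py │ report.csv │[config.toml]                              
──────────────────────────────────────────────────────────────────
# server configuration                                            
workers = "utf-8"                                                 
debug = 4                                                         
host = 3306                                                       
interval = 1024                                                   
                                                                  
                                                                  
                                                                  
                                                                  
                                                                  
                                                                  
                                                                  
                                                                  
                                                                  
                                                                  
                                                                  
                                                                  
                                                                  
                                                                  
                                                                  
                                                                  
                                                                  
                                                                  
                                                                  


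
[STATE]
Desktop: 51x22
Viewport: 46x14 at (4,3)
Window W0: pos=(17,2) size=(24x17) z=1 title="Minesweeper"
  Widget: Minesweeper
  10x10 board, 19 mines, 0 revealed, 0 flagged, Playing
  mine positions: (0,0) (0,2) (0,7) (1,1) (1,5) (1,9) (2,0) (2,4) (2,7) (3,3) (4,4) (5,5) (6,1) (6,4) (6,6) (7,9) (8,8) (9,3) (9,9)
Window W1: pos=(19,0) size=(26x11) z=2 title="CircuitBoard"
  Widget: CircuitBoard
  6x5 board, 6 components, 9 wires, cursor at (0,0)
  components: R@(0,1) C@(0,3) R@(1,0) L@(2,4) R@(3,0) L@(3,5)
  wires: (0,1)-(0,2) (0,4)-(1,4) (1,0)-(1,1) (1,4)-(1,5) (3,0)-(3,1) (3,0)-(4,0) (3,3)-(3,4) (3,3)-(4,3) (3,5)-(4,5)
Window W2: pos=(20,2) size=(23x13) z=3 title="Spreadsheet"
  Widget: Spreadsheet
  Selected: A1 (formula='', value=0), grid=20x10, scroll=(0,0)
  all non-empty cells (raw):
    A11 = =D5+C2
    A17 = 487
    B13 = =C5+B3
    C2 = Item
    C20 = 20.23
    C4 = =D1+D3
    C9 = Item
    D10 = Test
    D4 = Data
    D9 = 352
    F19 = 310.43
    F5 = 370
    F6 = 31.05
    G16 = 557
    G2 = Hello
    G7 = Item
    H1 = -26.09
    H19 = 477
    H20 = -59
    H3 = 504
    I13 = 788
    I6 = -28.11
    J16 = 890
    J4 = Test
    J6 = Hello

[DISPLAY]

             ┃ ┃┃ Spreadsheet         ┃ ┃     
             ┠─┃┠─────────────────────┨ ┃     
             ┃■┃┃A1:                  ┃ ┃     
             ┃■┃┃       A       B     ┃ ┃     
             ┃■┃┃---------------------┃ ┃     
             ┃■┃┃  1      [0]       0 ┃ ┃     
             ┃■┃┃  2        0       0I┃ ┃     
             ┃■┗┃  3        0       0 ┃━┛     
             ┃■■┃  4        0       0 ┃       
             ┃■■┃  5        0       0 ┃       
             ┃■■┃  6        0       0 ┃       
             ┃■■┗━━━━━━━━━━━━━━━━━━━━━┛       
             ┃                      ┃         
             ┃                      ┃         


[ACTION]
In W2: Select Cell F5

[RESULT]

             ┃ ┃┃ Spreadsheet         ┃ ┃     
             ┠─┃┠─────────────────────┨ ┃     
             ┃■┃┃F5: 370              ┃ ┃     
             ┃■┃┃       A       B     ┃ ┃     
             ┃■┃┃---------------------┃ ┃     
             ┃■┃┃  1        0       0 ┃ ┃     
             ┃■┃┃  2        0       0I┃ ┃     
             ┃■┗┃  3        0       0 ┃━┛     
             ┃■■┃  4        0       0 ┃       
             ┃■■┃  5        0       0 ┃       
             ┃■■┃  6        0       0 ┃       
             ┃■■┗━━━━━━━━━━━━━━━━━━━━━┛       
             ┃                      ┃         
             ┃                      ┃         


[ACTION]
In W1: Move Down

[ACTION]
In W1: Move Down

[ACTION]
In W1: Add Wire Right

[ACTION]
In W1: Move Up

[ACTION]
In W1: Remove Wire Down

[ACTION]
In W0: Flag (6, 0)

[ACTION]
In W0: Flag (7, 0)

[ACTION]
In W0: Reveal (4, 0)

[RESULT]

             ┃ ┃┃ Spreadsheet         ┃ ┃     
             ┠─┃┠─────────────────────┨ ┃     
             ┃■┃┃F5: 370              ┃ ┃     
             ┃■┃┃       A       B     ┃ ┃     
             ┃■┃┃---------------------┃ ┃     
             ┃1┃┃  1        0       0 ┃ ┃     
             ┃ ┃┃  2        0       0I┃ ┃     
             ┃1┗┃  3        0       0 ┃━┛     
             ┃⚑■┃  4        0       0 ┃       
             ┃⚑■┃  5        0       0 ┃       
             ┃■■┃  6        0       0 ┃       
             ┃■■┗━━━━━━━━━━━━━━━━━━━━━┛       
             ┃                      ┃         
             ┃                      ┃         


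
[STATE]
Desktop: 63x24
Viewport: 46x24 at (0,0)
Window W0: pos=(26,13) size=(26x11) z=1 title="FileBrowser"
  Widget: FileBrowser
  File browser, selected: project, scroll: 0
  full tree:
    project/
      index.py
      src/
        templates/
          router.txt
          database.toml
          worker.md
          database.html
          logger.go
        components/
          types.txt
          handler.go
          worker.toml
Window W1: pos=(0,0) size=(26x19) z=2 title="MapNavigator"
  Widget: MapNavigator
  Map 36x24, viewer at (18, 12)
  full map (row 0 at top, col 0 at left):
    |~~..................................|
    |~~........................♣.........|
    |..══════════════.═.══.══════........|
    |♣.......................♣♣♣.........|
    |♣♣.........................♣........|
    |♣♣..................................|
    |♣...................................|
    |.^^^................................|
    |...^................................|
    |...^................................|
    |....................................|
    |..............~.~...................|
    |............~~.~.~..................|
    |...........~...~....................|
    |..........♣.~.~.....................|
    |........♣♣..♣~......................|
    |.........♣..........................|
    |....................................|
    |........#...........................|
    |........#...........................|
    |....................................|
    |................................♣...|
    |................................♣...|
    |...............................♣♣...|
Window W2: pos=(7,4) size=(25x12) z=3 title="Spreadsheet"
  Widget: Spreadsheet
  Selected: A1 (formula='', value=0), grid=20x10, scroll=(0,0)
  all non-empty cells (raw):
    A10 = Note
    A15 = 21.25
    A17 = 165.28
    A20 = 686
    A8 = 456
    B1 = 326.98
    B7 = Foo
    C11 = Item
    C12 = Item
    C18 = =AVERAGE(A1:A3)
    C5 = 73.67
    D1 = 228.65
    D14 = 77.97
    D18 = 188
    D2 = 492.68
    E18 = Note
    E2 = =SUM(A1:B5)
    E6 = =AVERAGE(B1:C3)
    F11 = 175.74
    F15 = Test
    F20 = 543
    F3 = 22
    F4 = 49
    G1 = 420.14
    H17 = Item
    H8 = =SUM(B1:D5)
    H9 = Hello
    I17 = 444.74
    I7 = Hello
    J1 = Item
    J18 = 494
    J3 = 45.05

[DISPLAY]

┏━━━━━━━━━━━━━━━━━━━━━━━━┓                    
┃ MapNavigator           ┃                    
┠────────────────────────┨                    
┃........................┃                    
┃......┏━━━━━━━━━━━━━━━━━━━━━━━┓              
┃......┃ Spreadsheet           ┃              
┃......┠───────────────────────┨              
┃......┃A1:                    ┃              
┃......┃       A       B       ┃              
┃......┃-----------------------┃              
┃......┃  1      [0]  326.98   ┃              
┃.....~┃  2        0       0   ┃              
┃....♣.┃  3        0       0   ┃              
┃..♣♣..┃  4        0       0   ┃━━━━━━━━━━━━━━
┃...♣..┃  5        0       0   ┃Browser       
┃......┗━━━━━━━━━━━━━━━━━━━━━━━┛──────────────
┃..#.....................┃┃> [-] project/     
┃..#.....................┃┃    index.py       
┗━━━━━━━━━━━━━━━━━━━━━━━━┛┃    [+] src/       
                          ┃                   
                          ┃                   
                          ┃                   
                          ┃                   
                          ┗━━━━━━━━━━━━━━━━━━━


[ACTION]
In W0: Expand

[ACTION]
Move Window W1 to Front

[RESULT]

┏━━━━━━━━━━━━━━━━━━━━━━━━┓                    
┃ MapNavigator           ┃                    
┠────────────────────────┨                    
┃........................┃                    
┃........................┃━━━━━┓              
┃........................┃     ┃              
┃........................┃─────┨              
┃........................┃     ┃              
┃........................┃     ┃              
┃........~.~.............┃-----┃              
┃......~~.~.~@...........┃98   ┃              
┃.....~...~..............┃ 0   ┃              
┃....♣.~.~...............┃ 0   ┃              
┃..♣♣..♣~................┃ 0   ┃━━━━━━━━━━━━━━
┃...♣....................┃ 0   ┃Browser       
┃........................┃━━━━━┛──────────────
┃..#.....................┃┃> [-] project/     
┃..#.....................┃┃    index.py       
┗━━━━━━━━━━━━━━━━━━━━━━━━┛┃    [+] src/       
                          ┃                   
                          ┃                   
                          ┃                   
                          ┃                   
                          ┗━━━━━━━━━━━━━━━━━━━


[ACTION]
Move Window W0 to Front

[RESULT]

┏━━━━━━━━━━━━━━━━━━━━━━━━┓                    
┃ MapNavigator           ┃                    
┠────────────────────────┨                    
┃........................┃                    
┃........................┃━━━━━┓              
┃........................┃     ┃              
┃........................┃─────┨              
┃........................┃     ┃              
┃........................┃     ┃              
┃........~.~.............┃-----┃              
┃......~~.~.~@...........┃98   ┃              
┃.....~...~..............┃ 0   ┃              
┃....♣.~.~...............┃ 0   ┃              
┃..♣♣..♣~................┃┏━━━━━━━━━━━━━━━━━━━
┃...♣....................┃┃ FileBrowser       
┃........................┃┠───────────────────
┃..#.....................┃┃> [-] project/     
┃..#.....................┃┃    index.py       
┗━━━━━━━━━━━━━━━━━━━━━━━━┛┃    [+] src/       
                          ┃                   
                          ┃                   
                          ┃                   
                          ┃                   
                          ┗━━━━━━━━━━━━━━━━━━━


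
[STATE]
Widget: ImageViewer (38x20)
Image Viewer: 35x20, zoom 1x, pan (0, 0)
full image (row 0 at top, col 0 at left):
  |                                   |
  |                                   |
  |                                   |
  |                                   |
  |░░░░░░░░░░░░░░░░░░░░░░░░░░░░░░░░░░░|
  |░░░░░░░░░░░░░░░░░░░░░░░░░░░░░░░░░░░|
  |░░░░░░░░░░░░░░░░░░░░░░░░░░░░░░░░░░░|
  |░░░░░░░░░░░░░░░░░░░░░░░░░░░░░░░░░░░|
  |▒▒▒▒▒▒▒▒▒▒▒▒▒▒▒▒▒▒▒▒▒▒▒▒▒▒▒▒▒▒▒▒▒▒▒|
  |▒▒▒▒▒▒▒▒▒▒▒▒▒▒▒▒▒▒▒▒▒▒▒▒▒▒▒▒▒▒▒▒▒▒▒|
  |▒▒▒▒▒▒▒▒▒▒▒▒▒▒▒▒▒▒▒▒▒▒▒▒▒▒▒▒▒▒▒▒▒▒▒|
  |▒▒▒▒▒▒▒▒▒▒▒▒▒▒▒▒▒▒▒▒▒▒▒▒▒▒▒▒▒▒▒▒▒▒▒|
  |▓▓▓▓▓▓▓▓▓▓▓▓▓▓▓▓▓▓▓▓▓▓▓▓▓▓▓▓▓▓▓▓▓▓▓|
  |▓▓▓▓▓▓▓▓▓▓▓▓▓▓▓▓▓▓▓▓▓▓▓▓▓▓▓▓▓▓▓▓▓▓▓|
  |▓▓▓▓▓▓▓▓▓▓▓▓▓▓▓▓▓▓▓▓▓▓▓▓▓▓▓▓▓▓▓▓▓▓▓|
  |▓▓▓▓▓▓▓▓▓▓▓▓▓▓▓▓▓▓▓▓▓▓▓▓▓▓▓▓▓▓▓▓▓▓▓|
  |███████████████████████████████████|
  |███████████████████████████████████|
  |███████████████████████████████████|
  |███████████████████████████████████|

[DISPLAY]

                                      
                                      
                                      
                                      
░░░░░░░░░░░░░░░░░░░░░░░░░░░░░░░░░░░   
░░░░░░░░░░░░░░░░░░░░░░░░░░░░░░░░░░░   
░░░░░░░░░░░░░░░░░░░░░░░░░░░░░░░░░░░   
░░░░░░░░░░░░░░░░░░░░░░░░░░░░░░░░░░░   
▒▒▒▒▒▒▒▒▒▒▒▒▒▒▒▒▒▒▒▒▒▒▒▒▒▒▒▒▒▒▒▒▒▒▒   
▒▒▒▒▒▒▒▒▒▒▒▒▒▒▒▒▒▒▒▒▒▒▒▒▒▒▒▒▒▒▒▒▒▒▒   
▒▒▒▒▒▒▒▒▒▒▒▒▒▒▒▒▒▒▒▒▒▒▒▒▒▒▒▒▒▒▒▒▒▒▒   
▒▒▒▒▒▒▒▒▒▒▒▒▒▒▒▒▒▒▒▒▒▒▒▒▒▒▒▒▒▒▒▒▒▒▒   
▓▓▓▓▓▓▓▓▓▓▓▓▓▓▓▓▓▓▓▓▓▓▓▓▓▓▓▓▓▓▓▓▓▓▓   
▓▓▓▓▓▓▓▓▓▓▓▓▓▓▓▓▓▓▓▓▓▓▓▓▓▓▓▓▓▓▓▓▓▓▓   
▓▓▓▓▓▓▓▓▓▓▓▓▓▓▓▓▓▓▓▓▓▓▓▓▓▓▓▓▓▓▓▓▓▓▓   
▓▓▓▓▓▓▓▓▓▓▓▓▓▓▓▓▓▓▓▓▓▓▓▓▓▓▓▓▓▓▓▓▓▓▓   
███████████████████████████████████   
███████████████████████████████████   
███████████████████████████████████   
███████████████████████████████████   


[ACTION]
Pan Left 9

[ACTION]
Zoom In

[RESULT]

                                      
                                      
                                      
                                      
                                      
                                      
                                      
                                      
░░░░░░░░░░░░░░░░░░░░░░░░░░░░░░░░░░░░░░
░░░░░░░░░░░░░░░░░░░░░░░░░░░░░░░░░░░░░░
░░░░░░░░░░░░░░░░░░░░░░░░░░░░░░░░░░░░░░
░░░░░░░░░░░░░░░░░░░░░░░░░░░░░░░░░░░░░░
░░░░░░░░░░░░░░░░░░░░░░░░░░░░░░░░░░░░░░
░░░░░░░░░░░░░░░░░░░░░░░░░░░░░░░░░░░░░░
░░░░░░░░░░░░░░░░░░░░░░░░░░░░░░░░░░░░░░
░░░░░░░░░░░░░░░░░░░░░░░░░░░░░░░░░░░░░░
▒▒▒▒▒▒▒▒▒▒▒▒▒▒▒▒▒▒▒▒▒▒▒▒▒▒▒▒▒▒▒▒▒▒▒▒▒▒
▒▒▒▒▒▒▒▒▒▒▒▒▒▒▒▒▒▒▒▒▒▒▒▒▒▒▒▒▒▒▒▒▒▒▒▒▒▒
▒▒▒▒▒▒▒▒▒▒▒▒▒▒▒▒▒▒▒▒▒▒▒▒▒▒▒▒▒▒▒▒▒▒▒▒▒▒
▒▒▒▒▒▒▒▒▒▒▒▒▒▒▒▒▒▒▒▒▒▒▒▒▒▒▒▒▒▒▒▒▒▒▒▒▒▒


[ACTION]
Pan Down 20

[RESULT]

▒▒▒▒▒▒▒▒▒▒▒▒▒▒▒▒▒▒▒▒▒▒▒▒▒▒▒▒▒▒▒▒▒▒▒▒▒▒
▒▒▒▒▒▒▒▒▒▒▒▒▒▒▒▒▒▒▒▒▒▒▒▒▒▒▒▒▒▒▒▒▒▒▒▒▒▒
▒▒▒▒▒▒▒▒▒▒▒▒▒▒▒▒▒▒▒▒▒▒▒▒▒▒▒▒▒▒▒▒▒▒▒▒▒▒
▒▒▒▒▒▒▒▒▒▒▒▒▒▒▒▒▒▒▒▒▒▒▒▒▒▒▒▒▒▒▒▒▒▒▒▒▒▒
▓▓▓▓▓▓▓▓▓▓▓▓▓▓▓▓▓▓▓▓▓▓▓▓▓▓▓▓▓▓▓▓▓▓▓▓▓▓
▓▓▓▓▓▓▓▓▓▓▓▓▓▓▓▓▓▓▓▓▓▓▓▓▓▓▓▓▓▓▓▓▓▓▓▓▓▓
▓▓▓▓▓▓▓▓▓▓▓▓▓▓▓▓▓▓▓▓▓▓▓▓▓▓▓▓▓▓▓▓▓▓▓▓▓▓
▓▓▓▓▓▓▓▓▓▓▓▓▓▓▓▓▓▓▓▓▓▓▓▓▓▓▓▓▓▓▓▓▓▓▓▓▓▓
▓▓▓▓▓▓▓▓▓▓▓▓▓▓▓▓▓▓▓▓▓▓▓▓▓▓▓▓▓▓▓▓▓▓▓▓▓▓
▓▓▓▓▓▓▓▓▓▓▓▓▓▓▓▓▓▓▓▓▓▓▓▓▓▓▓▓▓▓▓▓▓▓▓▓▓▓
▓▓▓▓▓▓▓▓▓▓▓▓▓▓▓▓▓▓▓▓▓▓▓▓▓▓▓▓▓▓▓▓▓▓▓▓▓▓
▓▓▓▓▓▓▓▓▓▓▓▓▓▓▓▓▓▓▓▓▓▓▓▓▓▓▓▓▓▓▓▓▓▓▓▓▓▓
██████████████████████████████████████
██████████████████████████████████████
██████████████████████████████████████
██████████████████████████████████████
██████████████████████████████████████
██████████████████████████████████████
██████████████████████████████████████
██████████████████████████████████████
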